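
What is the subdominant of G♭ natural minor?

The Gb natural minor scale runs Gb Ab Bbb Cb Db Ebb Fb.
Degree 4 is Cb.

Cb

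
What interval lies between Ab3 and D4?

augmented fourth

Counting letters A–B–C–D gives a fourth.
Ab→D = 6 semitones, 1 wider than the perfect fourth (5), so augmented.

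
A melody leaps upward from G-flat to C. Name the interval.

The letter names run G→C, a span of 3 letter steps, so the interval is some kind of fourth.
Gb to C is 6 semitones. A perfect fourth is 5, so 6 makes it augmented.

augmented fourth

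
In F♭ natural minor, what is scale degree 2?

The Fb natural minor scale runs Fb Gb Abb Bbb Cb Dbb Ebb.
Degree 2 is Gb.

Gb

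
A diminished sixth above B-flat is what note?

A sixth above B lands on the letter G.
A diminished sixth spans 7 semitones, so Bb moves to pitch class 5. On the letter G that is Gbb.

Gbb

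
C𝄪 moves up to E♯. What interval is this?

Counting letters C–D–E gives a third.
C##→E# = 3 semitones, 1 narrower than the major third (4), so minor.

minor third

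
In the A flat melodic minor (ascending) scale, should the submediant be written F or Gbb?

Each scale degree takes a distinct letter name. Degree 6 of a scale on A must use the letter F.
F and Gbb are enharmonically the same pitch, but only F uses the letter F, so it is the correct spelling here.

F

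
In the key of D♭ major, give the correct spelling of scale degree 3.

Degree 3 takes the letter 2 steps above D, which is F.
In major, degree 3 sits 4 semitones above the tonic. Db + 4 semitones is pitch class 5, spelled on F as F.

F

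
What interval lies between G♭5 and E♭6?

The letter names run G→E, a span of 5 letter steps, so the interval is some kind of sixth.
Gb to Eb is 9 semitones. A major sixth is 9, so 9 makes it major.

major sixth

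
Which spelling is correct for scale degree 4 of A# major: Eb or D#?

D#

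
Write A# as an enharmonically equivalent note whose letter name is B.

A# is pitch class 10. The letter B alone is pitch class 11.
To reach pitch class 10 from B requires an offset of -1 semitone, i.e. flat: Bb.

Bb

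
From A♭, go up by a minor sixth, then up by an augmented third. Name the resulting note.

A minor sixth up from Ab is Fb (letter F, 8 semitones up).
An augmented third up from Fb is A (letter A, 5 semitones up).

A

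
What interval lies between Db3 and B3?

augmented sixth

The letter names run D→B, a span of 5 letter steps, so the interval is some kind of sixth.
Db to B is 10 semitones. A major sixth is 9, so 10 makes it augmented.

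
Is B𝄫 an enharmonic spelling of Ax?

Two spellings are enharmonically equivalent only if they share a pitch class.
Here Bbb → 9, A## → 11; 9 ≠ 11, so they are not.

No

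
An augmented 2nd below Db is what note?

Cbb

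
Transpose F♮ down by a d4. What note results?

F down a perfect fourth is C, so the target letter is C.
From F, a diminished fourth is 4 semitones down: C#.

C#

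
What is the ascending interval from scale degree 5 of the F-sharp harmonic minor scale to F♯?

Scale degree 5 of F# harmonic minor is C#.
C# up to F#: letters C→F make it a fourth; 5 semitones makes it perfect.

perfect fourth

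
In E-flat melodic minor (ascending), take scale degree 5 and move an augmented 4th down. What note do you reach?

Fb

Scale degree 5 of Eb melodic minor (ascending) is Bb.
An augmented fourth (6 semitones) below Bb lands on the letter F, giving Fb.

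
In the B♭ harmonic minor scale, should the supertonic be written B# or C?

Each scale degree takes a distinct letter name. Degree 2 of a scale on B must use the letter C.
C and B# are enharmonically the same pitch, but only C uses the letter C, so it is the correct spelling here.

C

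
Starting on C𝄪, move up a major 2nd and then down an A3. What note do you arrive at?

B

A major second up from C## is D## (letter D, 2 semitones up).
An augmented third down from D## is B (letter B, 5 semitones down).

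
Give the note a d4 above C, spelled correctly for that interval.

C up a perfect fourth is F, so the target letter is F.
From C, a diminished fourth is 4 semitones up: Fb.

Fb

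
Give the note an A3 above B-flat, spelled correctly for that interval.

A third above B lands on the letter D.
An augmented third spans 5 semitones, so Bb moves to pitch class 3. On the letter D that is D#.

D#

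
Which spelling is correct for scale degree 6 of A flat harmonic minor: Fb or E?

Fb

Each scale degree takes a distinct letter name. Degree 6 of a scale on A must use the letter F.
Fb and E are enharmonically the same pitch, but only Fb uses the letter F, so it is the correct spelling here.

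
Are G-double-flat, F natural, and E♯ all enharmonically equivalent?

Yes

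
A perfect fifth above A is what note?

E

A up a perfect fifth is E, so the target letter is E.
From A, a perfect fifth is 7 semitones up: E.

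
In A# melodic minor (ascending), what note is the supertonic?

B#

Degree 2 takes the letter 1 step above A, which is B.
In melodic minor (ascending), degree 2 sits 2 semitones above the tonic. A# + 2 semitones is pitch class 0, spelled on B as B#.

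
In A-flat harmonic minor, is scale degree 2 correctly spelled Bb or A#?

Bb

Each scale degree takes a distinct letter name. Degree 2 of a scale on A must use the letter B.
Bb and A# are enharmonically the same pitch, but only Bb uses the letter B, so it is the correct spelling here.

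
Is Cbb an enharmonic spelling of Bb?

Yes

Cbb is pitch class 10; Bb is pitch class 10.
All spellings map to pitch class 10, so they are enharmonically equivalent.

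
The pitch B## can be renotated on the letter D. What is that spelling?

Db

B## is pitch class 1. The letter D alone is pitch class 2.
To reach pitch class 1 from D requires an offset of -1 semitone, i.e. flat: Db.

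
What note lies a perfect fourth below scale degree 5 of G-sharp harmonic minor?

Scale degree 5 of G# harmonic minor is D#.
A perfect fourth (5 semitones) below D# lands on the letter A, giving A#.

A#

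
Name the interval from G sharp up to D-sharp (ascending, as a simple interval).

Counting letters G–A–B–C–D gives a fifth.
G#→D# = 7 semitones, exactly the perfect fifth.

perfect fifth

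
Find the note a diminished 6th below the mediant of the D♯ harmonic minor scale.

A##

The mediant of D# harmonic minor is F#.
A diminished sixth (7 semitones) below F# lands on the letter A, giving A##.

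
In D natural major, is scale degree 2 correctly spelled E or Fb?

Each scale degree takes a distinct letter name. Degree 2 of a scale on D must use the letter E.
E and Fb are enharmonically the same pitch, but only E uses the letter E, so it is the correct spelling here.

E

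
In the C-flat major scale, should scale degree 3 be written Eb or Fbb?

Eb

Each scale degree takes a distinct letter name. Degree 3 of a scale on C must use the letter E.
Eb and Fbb are enharmonically the same pitch, but only Eb uses the letter E, so it is the correct spelling here.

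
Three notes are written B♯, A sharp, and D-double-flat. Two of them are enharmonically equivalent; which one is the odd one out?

In 12-tone equal temperament, enharmonic equivalents share a pitch class. B# is pitch class 0; A# is pitch class 10; Dbb is pitch class 0.
B# and Dbb share pitch class 0, while A# is pitch class 10.

A#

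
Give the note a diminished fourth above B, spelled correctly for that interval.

Eb

B up a perfect fourth is E, so the target letter is E.
From B, a diminished fourth is 4 semitones up: Eb.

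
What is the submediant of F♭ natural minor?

Dbb

Degree 6 takes the letter 5 steps above F, which is D.
In natural minor, degree 6 sits 8 semitones above the tonic. Fb + 8 semitones is pitch class 0, spelled on D as Dbb.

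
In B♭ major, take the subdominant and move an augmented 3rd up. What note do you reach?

The subdominant of Bb major is Eb.
An augmented third (5 semitones) above Eb lands on the letter G, giving G#.

G#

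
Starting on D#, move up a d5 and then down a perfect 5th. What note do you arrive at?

A diminished fifth up from D# is A (letter A, 6 semitones up).
A perfect fifth down from A is D (letter D, 7 semitones down).

D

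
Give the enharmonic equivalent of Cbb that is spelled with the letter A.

A#

Plain A sits 1 semitone below Cbb, so on the letter A the same pitch needs a sharp: A#.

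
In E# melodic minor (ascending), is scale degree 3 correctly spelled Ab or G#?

Each scale degree takes a distinct letter name. Degree 3 of a scale on E must use the letter G.
G# and Ab are enharmonically the same pitch, but only G# uses the letter G, so it is the correct spelling here.

G#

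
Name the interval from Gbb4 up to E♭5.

The letter names run G→E, a span of 5 letter steps, so the interval is some kind of sixth.
Gbb to Eb is 10 semitones. A major sixth is 9, so 10 makes it augmented.

augmented sixth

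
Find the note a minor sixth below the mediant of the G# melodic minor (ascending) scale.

The mediant of G# melodic minor (ascending) is B.
A minor sixth (8 semitones) below B lands on the letter D, giving D#.

D#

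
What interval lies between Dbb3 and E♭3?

The letter names run D→E, a span of 1 letter step, so the interval is some kind of second.
Dbb to Eb is 3 semitones. A major second is 2, so 3 makes it augmented.

augmented second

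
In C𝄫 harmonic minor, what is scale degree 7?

Degree 7 takes the letter 6 steps above C, which is B.
In harmonic minor, degree 7 sits 11 semitones above the tonic. Cbb + 11 semitones is pitch class 9, spelled on B as Bbb.

Bbb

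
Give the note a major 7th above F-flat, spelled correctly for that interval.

Eb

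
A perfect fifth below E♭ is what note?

E down a perfect fifth is A, so the target letter is A.
From Eb, a perfect fifth is 7 semitones down: Ab.

Ab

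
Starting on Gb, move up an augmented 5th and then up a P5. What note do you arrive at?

A

An augmented fifth up from Gb is D (letter D, 8 semitones up).
A perfect fifth up from D is A (letter A, 7 semitones up).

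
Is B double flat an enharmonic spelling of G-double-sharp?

Yes

Bbb = pitch class 9 and G## = pitch class 9 — the same pitch class, so they are enharmonic equivalents.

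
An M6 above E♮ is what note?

C#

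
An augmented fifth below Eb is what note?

Abb

A fifth below E lands on the letter A.
An augmented fifth spans 8 semitones, so Eb moves to pitch class 7. On the letter A that is Abb.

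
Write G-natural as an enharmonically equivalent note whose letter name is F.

G is pitch class 7. The letter F alone is pitch class 5.
To reach pitch class 7 from F requires an offset of +2 semitones, i.e. double sharp: F##.

F##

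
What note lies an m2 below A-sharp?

G##

A second below A lands on the letter G.
A minor second spans 1 semitone, so A# moves to pitch class 9. On the letter G that is G##.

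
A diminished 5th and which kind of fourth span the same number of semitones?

augmented

A diminished fifth spans 6 semitones.
A fourth spanning 6 semitones is augmented (the perfect fourth is 5).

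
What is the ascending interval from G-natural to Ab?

minor second

The letter names run G→A, a span of 1 letter step, so the interval is some kind of second.
G to Ab is 1 semitone. A major second is 2, so 1 makes it minor.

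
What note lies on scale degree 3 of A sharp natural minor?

C#

The A# natural minor scale runs A# B# C# D# E# F# G#.
Degree 3 is C#.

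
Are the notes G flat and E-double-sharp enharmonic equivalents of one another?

Yes

Gb = pitch class 6 and E## = pitch class 6 — the same pitch class, so they are enharmonic equivalents.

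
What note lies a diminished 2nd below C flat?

B

A second below C lands on the letter B.
A diminished second spans 0 semitones, so Cb moves to pitch class 11. On the letter B that is B.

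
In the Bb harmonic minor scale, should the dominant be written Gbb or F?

Each scale degree takes a distinct letter name. Degree 5 of a scale on B must use the letter F.
F and Gbb are enharmonically the same pitch, but only F uses the letter F, so it is the correct spelling here.

F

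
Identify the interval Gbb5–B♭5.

The letter names run G→B, a span of 2 letter steps, so the interval is some kind of third.
Gbb to Bb is 5 semitones. A major third is 4, so 5 makes it augmented.

augmented third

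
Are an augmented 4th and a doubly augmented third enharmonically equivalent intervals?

An augmented fourth spans 6 semitones; a doubly augmented third spans 6.
They are enharmonically equivalent.

Yes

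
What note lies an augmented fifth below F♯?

F down a perfect fifth is Bb, so the target letter is B.
From F#, an augmented fifth is 8 semitones down: Bb.

Bb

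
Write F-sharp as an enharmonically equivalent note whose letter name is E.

E##

Plain E sits 2 semitones below F#, so on the letter E the same pitch needs a double sharp: E##.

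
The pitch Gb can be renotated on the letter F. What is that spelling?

F#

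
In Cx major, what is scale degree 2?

D##

Degree 2 takes the letter 1 step above C, which is D.
In major, degree 2 sits 2 semitones above the tonic. C## + 2 semitones is pitch class 4, spelled on D as D##.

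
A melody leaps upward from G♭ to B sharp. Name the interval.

Counting letters G–A–B gives a third.
Gb→B# = 6 semitones, 2 wider than the major third (4), so doubly augmented.

doubly augmented third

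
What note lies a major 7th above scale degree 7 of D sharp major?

B##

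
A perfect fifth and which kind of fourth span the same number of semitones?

doubly augmented

A perfect fifth spans 7 semitones.
A fourth spanning 7 semitones is doubly augmented (the perfect fourth is 5).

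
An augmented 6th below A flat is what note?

A sixth below A lands on the letter C.
An augmented sixth spans 10 semitones, so Ab moves to pitch class 10. On the letter C that is Cbb.

Cbb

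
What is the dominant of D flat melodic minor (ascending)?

Ab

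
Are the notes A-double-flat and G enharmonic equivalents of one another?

Abb is pitch class 7; G is pitch class 7.
All spellings map to pitch class 7, so they are enharmonically equivalent.

Yes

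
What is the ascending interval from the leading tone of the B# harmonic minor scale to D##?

perfect fourth

The leading tone of B# harmonic minor is A##.
A## up to D##: letters A→D make it a fourth; 5 semitones makes it perfect.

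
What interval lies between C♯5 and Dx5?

Counting letters C–D gives a second.
C#→D## = 3 semitones, 1 wider than the major second (2), so augmented.

augmented second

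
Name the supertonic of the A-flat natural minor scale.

Degree 2 takes the letter 1 step above A, which is B.
In natural minor, degree 2 sits 2 semitones above the tonic. Ab + 2 semitones is pitch class 10, spelled on B as Bb.

Bb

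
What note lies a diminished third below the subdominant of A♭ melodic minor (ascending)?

B

The subdominant of Ab melodic minor (ascending) is Db.
A diminished third (2 semitones) below Db lands on the letter B, giving B.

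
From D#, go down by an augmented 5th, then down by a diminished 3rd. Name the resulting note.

E#

An augmented fifth down from D# is G (letter G, 8 semitones down).
A diminished third down from G is E# (letter E, 2 semitones down).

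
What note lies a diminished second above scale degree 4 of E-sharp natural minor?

Scale degree 4 of E# natural minor is A#.
A diminished second (0 semitones) above A# lands on the letter B, giving Bb.

Bb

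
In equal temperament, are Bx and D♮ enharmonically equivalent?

No

B## is pitch class 1; D is pitch class 2.
The pitch classes differ (1 vs. 2), so they are not enharmonic equivalents.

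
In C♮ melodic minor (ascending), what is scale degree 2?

D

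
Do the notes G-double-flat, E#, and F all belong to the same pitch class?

Yes

Gbb = pitch class 5 and E# = pitch class 5 and F = pitch class 5 — the same pitch class, so they are enharmonic equivalents.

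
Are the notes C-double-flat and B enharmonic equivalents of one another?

Cbb is pitch class 10; B is pitch class 11.
The pitch classes differ (10 vs. 11), so they are not enharmonic equivalents.

No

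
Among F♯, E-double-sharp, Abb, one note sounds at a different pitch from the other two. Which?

In 12-tone equal temperament, enharmonic equivalents share a pitch class. F# is pitch class 6; E## is pitch class 6; Abb is pitch class 7.
F# and E## share pitch class 6, while Abb is pitch class 7.

Abb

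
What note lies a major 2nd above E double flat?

E up a major second is F#, so the target letter is F.
From Ebb, a major second is 2 semitones up: Fb.

Fb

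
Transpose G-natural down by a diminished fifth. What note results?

A fifth below G lands on the letter C.
A diminished fifth spans 6 semitones, so G moves to pitch class 1. On the letter C that is C#.

C#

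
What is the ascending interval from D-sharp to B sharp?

major sixth

The letter names run D→B, a span of 5 letter steps, so the interval is some kind of sixth.
D# to B# is 9 semitones. A major sixth is 9, so 9 makes it major.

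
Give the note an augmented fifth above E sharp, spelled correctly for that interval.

E up a perfect fifth is B, so the target letter is B.
From E#, an augmented fifth is 8 semitones up: B##.

B##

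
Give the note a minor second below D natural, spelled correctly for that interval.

C#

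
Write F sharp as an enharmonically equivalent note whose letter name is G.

Plain G sits 1 semitone above F#, so on the letter G the same pitch needs a flat: Gb.

Gb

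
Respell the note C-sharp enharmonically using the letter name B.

B##

Plain B sits 2 semitones below C#, so on the letter B the same pitch needs a double sharp: B##.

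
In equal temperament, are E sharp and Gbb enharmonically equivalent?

Yes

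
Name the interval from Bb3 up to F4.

perfect fifth

The letter names run B→F, a span of 4 letter steps, so the interval is some kind of fifth.
Bb to F is 7 semitones. A perfect fifth is 7, so 7 makes it perfect.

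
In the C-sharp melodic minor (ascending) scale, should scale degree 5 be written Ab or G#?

G#

Each scale degree takes a distinct letter name. Degree 5 of a scale on C must use the letter G.
G# and Ab are enharmonically the same pitch, but only G# uses the letter G, so it is the correct spelling here.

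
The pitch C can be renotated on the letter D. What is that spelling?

C is pitch class 0. The letter D alone is pitch class 2.
To reach pitch class 0 from D requires an offset of -2 semitones, i.e. double flat: Dbb.

Dbb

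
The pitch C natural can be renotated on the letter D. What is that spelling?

Dbb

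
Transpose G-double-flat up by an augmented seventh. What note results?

F

A seventh above G lands on the letter F.
An augmented seventh spans 12 semitones, so Gbb moves to pitch class 5. On the letter F that is F.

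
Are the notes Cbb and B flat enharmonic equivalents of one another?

Yes

Cbb is pitch class 10; Bb is pitch class 10.
All spellings map to pitch class 10, so they are enharmonically equivalent.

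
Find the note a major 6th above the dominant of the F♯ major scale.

A#

The dominant of F# major is C#.
A major sixth (9 semitones) above C# lands on the letter A, giving A#.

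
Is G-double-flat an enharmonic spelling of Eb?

No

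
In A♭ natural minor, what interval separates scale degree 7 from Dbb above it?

diminished fifth

Scale degree 7 of Ab natural minor is Gb.
Gb up to Dbb: letters G→D make it a fifth; 6 semitones makes it diminished.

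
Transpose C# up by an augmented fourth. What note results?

F##

A fourth above C lands on the letter F.
An augmented fourth spans 6 semitones, so C# moves to pitch class 7. On the letter F that is F##.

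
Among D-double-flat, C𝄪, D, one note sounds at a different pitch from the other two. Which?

In 12-tone equal temperament, enharmonic equivalents share a pitch class. Dbb is pitch class 0; C## is pitch class 2; D is pitch class 2.
C## and D share pitch class 2, while Dbb is pitch class 0.

Dbb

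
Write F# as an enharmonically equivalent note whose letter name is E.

E##

Plain E sits 2 semitones below F#, so on the letter E the same pitch needs a double sharp: E##.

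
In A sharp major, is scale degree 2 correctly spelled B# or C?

B#

Each scale degree takes a distinct letter name. Degree 2 of a scale on A must use the letter B.
B# and C are enharmonically the same pitch, but only B# uses the letter B, so it is the correct spelling here.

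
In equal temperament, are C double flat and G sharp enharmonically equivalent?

Two spellings are enharmonically equivalent only if they share a pitch class.
Here Cbb → 10, G# → 8; 8 ≠ 10, so they are not.

No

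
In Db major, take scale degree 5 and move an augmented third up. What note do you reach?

C#

Scale degree 5 of Db major is Ab.
An augmented third (5 semitones) above Ab lands on the letter C, giving C#.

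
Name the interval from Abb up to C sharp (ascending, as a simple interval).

doubly augmented third

Counting letters A–B–C gives a third.
Abb→C# = 6 semitones, 2 wider than the major third (4), so doubly augmented.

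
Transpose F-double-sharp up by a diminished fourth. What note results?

B

A fourth above F lands on the letter B.
A diminished fourth spans 4 semitones, so F## moves to pitch class 11. On the letter B that is B.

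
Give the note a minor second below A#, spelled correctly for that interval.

G##

A down a major second is G, so the target letter is G.
From A#, a minor second is 1 semitone down: G##.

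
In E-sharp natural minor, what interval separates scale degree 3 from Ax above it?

augmented second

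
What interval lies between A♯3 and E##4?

Counting letters A–B–C–D–E gives a fifth.
A#→E## = 8 semitones, 1 wider than the perfect fifth (7), so augmented.

augmented fifth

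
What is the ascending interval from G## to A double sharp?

The letter names run G→A, a span of 1 letter step, so the interval is some kind of second.
G## to A## is 2 semitones. A major second is 2, so 2 makes it major.

major second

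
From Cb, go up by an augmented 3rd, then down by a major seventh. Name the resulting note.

An augmented third up from Cb is E (letter E, 5 semitones up).
A major seventh down from E is F (letter F, 11 semitones down).

F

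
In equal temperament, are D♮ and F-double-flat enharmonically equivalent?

No

Two spellings are enharmonically equivalent only if they share a pitch class.
Here D → 2, Fbb → 3; 2 ≠ 3, so they are not.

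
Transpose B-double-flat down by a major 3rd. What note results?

B down a major third is G, so the target letter is G.
From Bbb, a major third is 4 semitones down: Gbb.

Gbb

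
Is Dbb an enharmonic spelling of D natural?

Two spellings are enharmonically equivalent only if they share a pitch class.
Here Dbb → 0, D → 2; 0 ≠ 2, so they are not.

No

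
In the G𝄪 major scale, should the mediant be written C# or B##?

Each scale degree takes a distinct letter name. Degree 3 of a scale on G must use the letter B.
B## and C# are enharmonically the same pitch, but only B## uses the letter B, so it is the correct spelling here.

B##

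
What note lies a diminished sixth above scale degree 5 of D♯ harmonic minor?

Scale degree 5 of D# harmonic minor is A#.
A diminished sixth (7 semitones) above A# lands on the letter F, giving F.

F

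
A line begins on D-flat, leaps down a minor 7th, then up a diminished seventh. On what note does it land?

A minor seventh down from Db is Eb (letter E, 10 semitones down).
A diminished seventh up from Eb is Dbb (letter D, 9 semitones up).

Dbb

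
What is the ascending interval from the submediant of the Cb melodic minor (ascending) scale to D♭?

perfect fourth

The submediant of Cb melodic minor (ascending) is Ab.
Ab up to Db: letters A→D make it a fourth; 5 semitones makes it perfect.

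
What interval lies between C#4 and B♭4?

diminished seventh

The letter names run C→B, a span of 6 letter steps, so the interval is some kind of seventh.
C# to Bb is 9 semitones. A major seventh is 11, so 9 makes it diminished.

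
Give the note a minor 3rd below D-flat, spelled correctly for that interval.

D down a major third is Bb, so the target letter is B.
From Db, a minor third is 3 semitones down: Bb.

Bb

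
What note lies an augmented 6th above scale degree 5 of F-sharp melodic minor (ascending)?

A##

Scale degree 5 of F# melodic minor (ascending) is C#.
An augmented sixth (10 semitones) above C# lands on the letter A, giving A##.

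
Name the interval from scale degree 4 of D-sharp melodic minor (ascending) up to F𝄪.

major seventh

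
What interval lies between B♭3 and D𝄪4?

doubly augmented third

Counting letters B–C–D gives a third.
Bb→D## = 6 semitones, 2 wider than the major third (4), so doubly augmented.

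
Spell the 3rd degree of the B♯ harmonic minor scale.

D#

The B# harmonic minor scale runs B# C## D# E# F## G# A##.
Degree 3 is D#.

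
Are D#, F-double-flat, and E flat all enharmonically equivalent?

Yes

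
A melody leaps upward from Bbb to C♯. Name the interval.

Counting letters B–C gives a second.
Bbb→C# = 4 semitones, 2 wider than the major second (2), so doubly augmented.

doubly augmented second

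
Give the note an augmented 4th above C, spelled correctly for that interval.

F#

C up a perfect fourth is F, so the target letter is F.
From C, an augmented fourth is 6 semitones up: F#.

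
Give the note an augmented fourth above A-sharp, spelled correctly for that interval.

A up a perfect fourth is D, so the target letter is D.
From A#, an augmented fourth is 6 semitones up: D##.

D##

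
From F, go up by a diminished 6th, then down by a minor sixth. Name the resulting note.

Fb

A diminished sixth up from F is Dbb (letter D, 7 semitones up).
A minor sixth down from Dbb is Fb (letter F, 8 semitones down).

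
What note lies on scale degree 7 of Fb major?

Eb

The Fb major scale runs Fb Gb Ab Bbb Cb Db Eb.
Degree 7 is Eb.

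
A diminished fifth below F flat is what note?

A fifth below F lands on the letter B.
A diminished fifth spans 6 semitones, so Fb moves to pitch class 10. On the letter B that is Bb.

Bb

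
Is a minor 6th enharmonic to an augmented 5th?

Yes

A minor sixth spans 8 semitones; an augmented fifth spans 8.
They are enharmonically equivalent.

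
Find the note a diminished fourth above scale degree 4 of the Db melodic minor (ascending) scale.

Scale degree 4 of Db melodic minor (ascending) is Gb.
A diminished fourth (4 semitones) above Gb lands on the letter C, giving Cbb.

Cbb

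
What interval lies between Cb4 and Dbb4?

The letter names run C→D, a span of 1 letter step, so the interval is some kind of second.
Cb to Dbb is 1 semitone. A major second is 2, so 1 makes it minor.

minor second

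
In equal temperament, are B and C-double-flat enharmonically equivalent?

Two spellings are enharmonically equivalent only if they share a pitch class.
Here B → 11, Cbb → 10; 10 ≠ 11, so they are not.

No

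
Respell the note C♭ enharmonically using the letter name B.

Cb is pitch class 11. The letter B alone is pitch class 11.
Pitch class 11 on B needs no accidental: B.

B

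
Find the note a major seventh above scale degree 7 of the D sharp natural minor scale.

Scale degree 7 of D# natural minor is C#.
A major seventh (11 semitones) above C# lands on the letter B, giving B#.

B#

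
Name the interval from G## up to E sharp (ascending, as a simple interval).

minor sixth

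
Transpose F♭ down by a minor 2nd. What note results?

Eb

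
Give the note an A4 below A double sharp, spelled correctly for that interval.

E#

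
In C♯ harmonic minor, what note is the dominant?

G#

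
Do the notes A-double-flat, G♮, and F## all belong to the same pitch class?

Abb is pitch class 7; G is pitch class 7; F## is pitch class 7.
All spellings map to pitch class 7, so they are enharmonically equivalent.

Yes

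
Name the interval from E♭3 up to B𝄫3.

diminished fifth

The letter names run E→B, a span of 4 letter steps, so the interval is some kind of fifth.
Eb to Bbb is 6 semitones. A perfect fifth is 7, so 6 makes it diminished.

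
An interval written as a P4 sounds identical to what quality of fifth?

A perfect fourth spans 5 semitones.
A fifth spanning 5 semitones is doubly diminished (the perfect fifth is 7).

doubly diminished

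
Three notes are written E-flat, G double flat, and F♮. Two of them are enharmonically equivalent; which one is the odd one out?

Eb

In 12-tone equal temperament, enharmonic equivalents share a pitch class. Eb is pitch class 3; Gbb is pitch class 5; F is pitch class 5.
Gbb and F share pitch class 5, while Eb is pitch class 3.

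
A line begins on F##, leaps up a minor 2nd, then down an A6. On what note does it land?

Bb

A minor second up from F## is G# (letter G, 1 semitone up).
An augmented sixth down from G# is Bb (letter B, 10 semitones down).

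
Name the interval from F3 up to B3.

augmented fourth

The letter names run F→B, a span of 3 letter steps, so the interval is some kind of fourth.
F to B is 6 semitones. A perfect fourth is 5, so 6 makes it augmented.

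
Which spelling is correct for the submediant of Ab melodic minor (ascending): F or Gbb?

F

Each scale degree takes a distinct letter name. Degree 6 of a scale on A must use the letter F.
F and Gbb are enharmonically the same pitch, but only F uses the letter F, so it is the correct spelling here.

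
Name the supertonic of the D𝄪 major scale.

E##

Degree 2 takes the letter 1 step above D, which is E.
In major, degree 2 sits 2 semitones above the tonic. D## + 2 semitones is pitch class 6, spelled on E as E##.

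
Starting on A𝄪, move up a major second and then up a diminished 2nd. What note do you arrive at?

C#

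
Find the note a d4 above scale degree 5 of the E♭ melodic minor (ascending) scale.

Scale degree 5 of Eb melodic minor (ascending) is Bb.
A diminished fourth (4 semitones) above Bb lands on the letter E, giving Ebb.

Ebb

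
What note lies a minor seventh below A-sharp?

A down a major seventh is Bb, so the target letter is B.
From A#, a minor seventh is 10 semitones down: B#.

B#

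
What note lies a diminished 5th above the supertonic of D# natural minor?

The supertonic of D# natural minor is E#.
A diminished fifth (6 semitones) above E# lands on the letter B, giving B.

B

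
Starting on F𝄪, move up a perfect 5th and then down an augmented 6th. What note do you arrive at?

A perfect fifth up from F## is C## (letter C, 7 semitones up).
An augmented sixth down from C## is E (letter E, 10 semitones down).

E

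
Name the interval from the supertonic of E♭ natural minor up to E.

major seventh

The supertonic of Eb natural minor is F.
F up to E: letters F→E make it a seventh; 11 semitones makes it major.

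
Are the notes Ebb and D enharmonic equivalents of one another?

Yes

Ebb = pitch class 2 and D = pitch class 2 — the same pitch class, so they are enharmonic equivalents.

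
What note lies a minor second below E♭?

D

A second below E lands on the letter D.
A minor second spans 1 semitone, so Eb moves to pitch class 2. On the letter D that is D.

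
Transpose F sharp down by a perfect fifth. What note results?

B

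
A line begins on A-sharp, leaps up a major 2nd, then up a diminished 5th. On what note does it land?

A major second up from A# is B# (letter B, 2 semitones up).
A diminished fifth up from B# is F# (letter F, 6 semitones up).

F#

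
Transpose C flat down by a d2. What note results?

A second below C lands on the letter B.
A diminished second spans 0 semitones, so Cb moves to pitch class 11. On the letter B that is B.

B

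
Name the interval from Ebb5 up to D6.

The letter names run E→D, a span of 6 letter steps, so the interval is some kind of seventh.
Ebb to D is 12 semitones. A major seventh is 11, so 12 makes it augmented.

augmented seventh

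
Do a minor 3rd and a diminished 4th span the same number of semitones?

A minor third spans 3 semitones; a diminished fourth spans 4.
The spans differ, so they are not enharmonic equivalents.

No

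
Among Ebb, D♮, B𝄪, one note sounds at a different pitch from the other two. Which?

B##

In 12-tone equal temperament, enharmonic equivalents share a pitch class. Ebb is pitch class 2; D is pitch class 2; B## is pitch class 1.
Ebb and D share pitch class 2, while B## is pitch class 1.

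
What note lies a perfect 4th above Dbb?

A fourth above D lands on the letter G.
A perfect fourth spans 5 semitones, so Dbb moves to pitch class 5. On the letter G that is Gbb.

Gbb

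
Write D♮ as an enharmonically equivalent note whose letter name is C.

Plain C sits 2 semitones below D, so on the letter C the same pitch needs a double sharp: C##.

C##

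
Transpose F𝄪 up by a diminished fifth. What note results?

C#

A fifth above F lands on the letter C.
A diminished fifth spans 6 semitones, so F## moves to pitch class 1. On the letter C that is C#.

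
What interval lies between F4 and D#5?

augmented sixth

The letter names run F→D, a span of 5 letter steps, so the interval is some kind of sixth.
F to D# is 10 semitones. A major sixth is 9, so 10 makes it augmented.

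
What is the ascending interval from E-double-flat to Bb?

augmented fifth

The letter names run E→B, a span of 4 letter steps, so the interval is some kind of fifth.
Ebb to Bb is 8 semitones. A perfect fifth is 7, so 8 makes it augmented.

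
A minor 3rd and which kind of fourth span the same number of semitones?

doubly diminished

A minor third spans 3 semitones.
A fourth spanning 3 semitones is doubly diminished (the perfect fourth is 5).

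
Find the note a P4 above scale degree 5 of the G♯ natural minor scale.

G#

Scale degree 5 of G# natural minor is D#.
A perfect fourth (5 semitones) above D# lands on the letter G, giving G#.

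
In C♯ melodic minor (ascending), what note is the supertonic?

D#

Degree 2 takes the letter 1 step above C, which is D.
In melodic minor (ascending), degree 2 sits 2 semitones above the tonic. C# + 2 semitones is pitch class 3, spelled on D as D#.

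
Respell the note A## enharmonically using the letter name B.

A## is pitch class 11. The letter B alone is pitch class 11.
Pitch class 11 on B needs no accidental: B.

B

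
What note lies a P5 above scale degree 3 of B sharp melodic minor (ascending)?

Scale degree 3 of B# melodic minor (ascending) is D#.
A perfect fifth (7 semitones) above D# lands on the letter A, giving A#.

A#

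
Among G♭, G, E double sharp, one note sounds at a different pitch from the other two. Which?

In 12-tone equal temperament, enharmonic equivalents share a pitch class. Gb is pitch class 6; G is pitch class 7; E## is pitch class 6.
Gb and E## share pitch class 6, while G is pitch class 7.

G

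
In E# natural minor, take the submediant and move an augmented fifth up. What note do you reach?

G##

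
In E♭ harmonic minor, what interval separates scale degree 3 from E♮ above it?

Scale degree 3 of Eb harmonic minor is Gb.
Gb up to E: letters G→E make it a sixth; 10 semitones makes it augmented.

augmented sixth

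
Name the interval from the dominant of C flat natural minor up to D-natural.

augmented fifth

The dominant of Cb natural minor is Gb.
Gb up to D: letters G→D make it a fifth; 8 semitones makes it augmented.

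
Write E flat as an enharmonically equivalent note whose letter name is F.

Fbb

Eb is pitch class 3. The letter F alone is pitch class 5.
To reach pitch class 3 from F requires an offset of -2 semitones, i.e. double flat: Fbb.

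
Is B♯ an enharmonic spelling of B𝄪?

No

B# is pitch class 0; B## is pitch class 1.
The pitch classes differ (0 vs. 1), so they are not enharmonic equivalents.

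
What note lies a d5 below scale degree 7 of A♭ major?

Scale degree 7 of Ab major is G.
A diminished fifth (6 semitones) below G lands on the letter C, giving C#.

C#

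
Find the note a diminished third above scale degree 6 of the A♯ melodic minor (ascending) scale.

Scale degree 6 of A# melodic minor (ascending) is F##.
A diminished third (2 semitones) above F## lands on the letter A, giving A.

A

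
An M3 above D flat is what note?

D up a major third is F#, so the target letter is F.
From Db, a major third is 4 semitones up: F.

F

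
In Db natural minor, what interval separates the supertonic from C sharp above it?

augmented sixth

The supertonic of Db natural minor is Eb.
Eb up to C#: letters E→C make it a sixth; 10 semitones makes it augmented.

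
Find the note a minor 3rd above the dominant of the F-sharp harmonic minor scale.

E

The dominant of F# harmonic minor is C#.
A minor third (3 semitones) above C# lands on the letter E, giving E.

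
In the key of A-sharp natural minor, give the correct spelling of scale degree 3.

C#

The A# natural minor scale runs A# B# C# D# E# F# G#.
Degree 3 is C#.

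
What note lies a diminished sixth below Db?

F#

D down a major sixth is F, so the target letter is F.
From Db, a diminished sixth is 7 semitones down: F#.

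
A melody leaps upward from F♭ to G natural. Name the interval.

augmented second

The letter names run F→G, a span of 1 letter step, so the interval is some kind of second.
Fb to G is 3 semitones. A major second is 2, so 3 makes it augmented.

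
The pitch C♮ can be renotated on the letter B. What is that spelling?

B#

C is pitch class 0. The letter B alone is pitch class 11.
To reach pitch class 0 from B requires an offset of +1 semitone, i.e. sharp: B#.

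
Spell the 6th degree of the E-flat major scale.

C

The Eb major scale runs Eb F G Ab Bb C D.
Degree 6 is C.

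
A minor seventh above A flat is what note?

Gb

A seventh above A lands on the letter G.
A minor seventh spans 10 semitones, so Ab moves to pitch class 6. On the letter G that is Gb.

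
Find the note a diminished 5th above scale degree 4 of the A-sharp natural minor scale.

A

Scale degree 4 of A# natural minor is D#.
A diminished fifth (6 semitones) above D# lands on the letter A, giving A.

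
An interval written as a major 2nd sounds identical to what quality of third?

A major second spans 2 semitones.
A third spanning 2 semitones is diminished (the major third is 4).

diminished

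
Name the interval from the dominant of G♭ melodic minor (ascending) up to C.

major seventh

The dominant of Gb melodic minor (ascending) is Db.
Db up to C: letters D→C make it a seventh; 11 semitones makes it major.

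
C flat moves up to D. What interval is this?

augmented second

Counting letters C–D gives a second.
Cb→D = 3 semitones, 1 wider than the major second (2), so augmented.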